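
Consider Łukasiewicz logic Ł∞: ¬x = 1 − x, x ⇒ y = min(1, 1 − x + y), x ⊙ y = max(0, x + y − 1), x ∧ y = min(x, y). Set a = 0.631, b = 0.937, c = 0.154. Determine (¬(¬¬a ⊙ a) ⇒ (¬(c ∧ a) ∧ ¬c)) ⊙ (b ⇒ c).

¬a = 1 − 0.631 = 0.369
¬¬a = 1 − 0.369 = 0.631
¬¬a ⊙ a = max(0, 0.631 + 0.631 − 1) = max(0, 0.262) = 0.262
¬(¬¬a ⊙ a) = 1 − 0.262 = 0.738
c ∧ a = min(0.154, 0.631) = 0.154
¬(c ∧ a) = 1 − 0.154 = 0.846
¬c = 1 − 0.154 = 0.846
¬(c ∧ a) ∧ ¬c = min(0.846, 0.846) = 0.846
¬(¬¬a ⊙ a) ⇒ (¬(c ∧ a) ∧ ¬c) = min(1, 1 − 0.738 + 0.846) = min(1, 1.108) = 1.000
b ⇒ c = min(1, 1 − 0.937 + 0.154) = min(1, 0.217) = 0.217
(¬(¬¬a ⊙ a) ⇒ (¬(c ∧ a) ∧ ¬c)) ⊙ (b ⇒ c) = max(0, 1.000 + 0.217 − 1) = max(0, 0.217) = 0.217

0.217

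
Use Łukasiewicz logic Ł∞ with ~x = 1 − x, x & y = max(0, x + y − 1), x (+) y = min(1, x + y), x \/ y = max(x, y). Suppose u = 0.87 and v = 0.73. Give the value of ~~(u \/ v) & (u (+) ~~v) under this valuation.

u \/ v = max(0.87, 0.73) = 0.87
~(u \/ v) = 1 − 0.87 = 0.13
~~(u \/ v) = 1 − 0.13 = 0.87
~v = 1 − 0.73 = 0.27
~~v = 1 − 0.27 = 0.73
u (+) ~~v = min(1, 0.87 + 0.73) = min(1, 1.60) = 1.00
~~(u \/ v) & (u (+) ~~v) = max(0, 0.87 + 1.00 − 1) = max(0, 0.87) = 0.87

0.87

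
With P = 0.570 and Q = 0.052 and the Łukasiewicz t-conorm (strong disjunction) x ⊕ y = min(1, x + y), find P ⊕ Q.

P ⊕ Q = min(1, 0.570 + 0.052) = min(1, 0.622) = 0.622
For comparison, the Gödel t-conorm max(x, y) would give 0.570.

0.622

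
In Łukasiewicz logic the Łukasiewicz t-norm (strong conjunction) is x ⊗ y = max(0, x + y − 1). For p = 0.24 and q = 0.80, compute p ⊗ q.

0.04

p ⊗ q = max(0, 0.24 + 0.80 − 1) = max(0, 0.04) = 0.04
For comparison, the Gödel (minimum) t-norm min(x, y) would give 0.24.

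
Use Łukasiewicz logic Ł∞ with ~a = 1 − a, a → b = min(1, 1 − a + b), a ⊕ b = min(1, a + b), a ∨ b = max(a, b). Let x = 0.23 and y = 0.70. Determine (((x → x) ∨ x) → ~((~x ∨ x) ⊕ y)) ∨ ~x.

x → x = min(1, 1 − 0.23 + 0.23) = min(1, 1.00) = 1.00
(x → x) ∨ x = max(1.00, 0.23) = 1.00
~x = 1 − 0.23 = 0.77
~x ∨ x = max(0.77, 0.23) = 0.77
(~x ∨ x) ⊕ y = min(1, 0.77 + 0.70) = min(1, 1.47) = 1.00
~((~x ∨ x) ⊕ y) = 1 − 1.00 = 0.00
((x → x) ∨ x) → ~((~x ∨ x) ⊕ y) = min(1, 1 − 1.00 + 0.00) = min(1, 0.00) = 0.00
(((x → x) ∨ x) → ~((~x ∨ x) ⊕ y)) ∨ ~x = max(0.00, 0.77) = 0.77

0.77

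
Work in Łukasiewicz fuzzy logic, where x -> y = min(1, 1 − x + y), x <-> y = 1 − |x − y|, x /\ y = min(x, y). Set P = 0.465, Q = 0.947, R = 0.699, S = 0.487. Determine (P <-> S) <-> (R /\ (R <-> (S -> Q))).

P <-> S = 1 − |0.465 − 0.487| = 1 − 0.022 = 0.978
S -> Q = min(1, 1 − 0.487 + 0.947) = min(1, 1.460) = 1.000
R <-> (S -> Q) = 1 − |0.699 − 1.000| = 1 − 0.301 = 0.699
R /\ (R <-> (S -> Q)) = min(0.699, 0.699) = 0.699
(P <-> S) <-> (R /\ (R <-> (S -> Q))) = 1 − |0.978 − 0.699| = 1 − 0.279 = 0.721

0.721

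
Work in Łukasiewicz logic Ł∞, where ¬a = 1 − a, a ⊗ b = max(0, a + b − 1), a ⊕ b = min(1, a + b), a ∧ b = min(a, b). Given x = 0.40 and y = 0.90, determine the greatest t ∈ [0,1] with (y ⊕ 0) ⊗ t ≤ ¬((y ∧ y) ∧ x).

0.70

y ⊕ 0 = min(1, 0.90 + 0.00) = min(1, 0.90) = 0.90
So the left factor is y ⊕ 0 = 0.90.
y ∧ y = min(0.90, 0.90) = 0.90
(y ∧ y) ∧ x = min(0.90, 0.40) = 0.40
¬((y ∧ y) ∧ x) = 1 − 0.40 = 0.60
So the right-hand bound is ¬((y ∧ y) ∧ x) = 0.60.
The residuum of the Łukasiewicz t-norm gives the supremum: min(1, 1 − 0.90 + 0.60).
1 − 0.90 + 0.60 = 0.70, so t = min(1, 0.70) = 0.70.
Check: 0.90 ⊗ 0.70 = max(0, 0.60) = 0.60 ≤ 0.60.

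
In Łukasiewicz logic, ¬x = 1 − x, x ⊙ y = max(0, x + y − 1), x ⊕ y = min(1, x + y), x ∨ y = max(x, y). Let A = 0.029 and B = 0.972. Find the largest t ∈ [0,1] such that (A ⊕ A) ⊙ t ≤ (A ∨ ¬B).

0.971

A ⊕ A = min(1, 0.029 + 0.029) = min(1, 0.058) = 0.058
So the left factor is A ⊕ A = 0.058.
¬B = 1 − 0.972 = 0.028
A ∨ ¬B = max(0.029, 0.028) = 0.029
So the right-hand bound is A ∨ ¬B = 0.029.
The residuum of the Łukasiewicz t-norm gives the supremum: min(1, 1 − 0.058 + 0.029).
1 − 0.058 + 0.029 = 0.971, so t = min(1, 0.971) = 0.971.
Check: 0.058 ⊙ 0.971 = max(0, 0.029) = 0.029 ≤ 0.029.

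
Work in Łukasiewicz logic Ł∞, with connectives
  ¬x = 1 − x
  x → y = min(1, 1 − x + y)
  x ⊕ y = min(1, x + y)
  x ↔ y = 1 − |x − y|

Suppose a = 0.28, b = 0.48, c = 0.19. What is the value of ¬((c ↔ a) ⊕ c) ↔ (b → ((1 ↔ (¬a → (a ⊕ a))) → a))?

c ↔ a = 1 − |0.19 − 0.28| = 1 − 0.09 = 0.91
(c ↔ a) ⊕ c = min(1, 0.91 + 0.19) = min(1, 1.10) = 1.00
¬((c ↔ a) ⊕ c) = 1 − 1.00 = 0.00
¬a = 1 − 0.28 = 0.72
a ⊕ a = min(1, 0.28 + 0.28) = min(1, 0.56) = 0.56
¬a → (a ⊕ a) = min(1, 1 − 0.72 + 0.56) = min(1, 0.84) = 0.84
1 ↔ (¬a → (a ⊕ a)) = 1 − |1.00 − 0.84| = 1 − 0.16 = 0.84
(1 ↔ (¬a → (a ⊕ a))) → a = min(1, 1 − 0.84 + 0.28) = min(1, 0.44) = 0.44
b → ((1 ↔ (¬a → (a ⊕ a))) → a) = min(1, 1 − 0.48 + 0.44) = min(1, 0.96) = 0.96
¬((c ↔ a) ⊕ c) ↔ (b → ((1 ↔ (¬a → (a ⊕ a))) → a)) = 1 − |0.00 − 0.96| = 1 − 0.96 = 0.04

0.04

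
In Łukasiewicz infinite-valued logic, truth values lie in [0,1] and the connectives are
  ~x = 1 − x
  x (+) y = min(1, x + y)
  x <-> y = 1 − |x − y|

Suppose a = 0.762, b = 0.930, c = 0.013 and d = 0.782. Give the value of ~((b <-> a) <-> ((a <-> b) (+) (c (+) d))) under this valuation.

b <-> a = 1 − |0.930 − 0.762| = 1 − 0.168 = 0.832
a <-> b = 1 − |0.762 − 0.930| = 1 − 0.168 = 0.832
c (+) d = min(1, 0.013 + 0.782) = min(1, 0.795) = 0.795
(a <-> b) (+) (c (+) d) = min(1, 0.832 + 0.795) = min(1, 1.627) = 1.000
(b <-> a) <-> ((a <-> b) (+) (c (+) d)) = 1 − |0.832 − 1.000| = 1 − 0.168 = 0.832
~((b <-> a) <-> ((a <-> b) (+) (c (+) d))) = 1 − 0.832 = 0.168

0.168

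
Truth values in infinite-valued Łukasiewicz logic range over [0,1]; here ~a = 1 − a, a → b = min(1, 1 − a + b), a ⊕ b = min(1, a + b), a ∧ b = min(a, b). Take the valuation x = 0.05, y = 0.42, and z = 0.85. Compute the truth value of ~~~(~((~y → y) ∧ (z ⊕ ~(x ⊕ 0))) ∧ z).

0.84

~y = 1 − 0.42 = 0.58
~y → y = min(1, 1 − 0.58 + 0.42) = min(1, 0.84) = 0.84
x ⊕ 0 = min(1, 0.05 + 0.00) = min(1, 0.05) = 0.05
~(x ⊕ 0) = 1 − 0.05 = 0.95
z ⊕ ~(x ⊕ 0) = min(1, 0.85 + 0.95) = min(1, 1.80) = 1.00
(~y → y) ∧ (z ⊕ ~(x ⊕ 0)) = min(0.84, 1.00) = 0.84
~((~y → y) ∧ (z ⊕ ~(x ⊕ 0))) = 1 − 0.84 = 0.16
~((~y → y) ∧ (z ⊕ ~(x ⊕ 0))) ∧ z = min(0.16, 0.85) = 0.16
~(~((~y → y) ∧ (z ⊕ ~(x ⊕ 0))) ∧ z) = 1 − 0.16 = 0.84
~~(~((~y → y) ∧ (z ⊕ ~(x ⊕ 0))) ∧ z) = 1 − 0.84 = 0.16
~~~(~((~y → y) ∧ (z ⊕ ~(x ⊕ 0))) ∧ z) = 1 − 0.16 = 0.84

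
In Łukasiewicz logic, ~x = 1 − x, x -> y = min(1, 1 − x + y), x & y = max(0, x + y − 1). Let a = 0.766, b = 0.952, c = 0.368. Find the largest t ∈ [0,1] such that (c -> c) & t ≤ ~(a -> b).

0.000

c -> c = min(1, 1 − 0.368 + 0.368) = min(1, 1.000) = 1.000
So the left factor is c -> c = 1.000.
a -> b = min(1, 1 − 0.766 + 0.952) = min(1, 1.186) = 1.000
~(a -> b) = 1 − 1.000 = 0.000
So the right-hand bound is ~(a -> b) = 0.000.
The residuum of the Łukasiewicz t-norm gives the supremum: min(1, 1 − 1.000 + 0.000).
1 − 1.000 + 0.000 = 0.000, so t = min(1, 0.000) = 0.000.
Check: 1.000 & 0.000 = max(0, 0.000) = 0.000 ≤ 0.000.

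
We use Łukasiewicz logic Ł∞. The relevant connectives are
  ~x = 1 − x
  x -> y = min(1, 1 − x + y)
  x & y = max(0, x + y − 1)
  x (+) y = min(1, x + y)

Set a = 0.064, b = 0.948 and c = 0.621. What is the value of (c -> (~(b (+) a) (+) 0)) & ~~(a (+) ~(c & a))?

b (+) a = min(1, 0.948 + 0.064) = min(1, 1.012) = 1.000
~(b (+) a) = 1 − 1.000 = 0.000
~(b (+) a) (+) 0 = min(1, 0.000 + 0.000) = min(1, 0.000) = 0.000
c -> (~(b (+) a) (+) 0) = min(1, 1 − 0.621 + 0.000) = min(1, 0.379) = 0.379
c & a = max(0, 0.621 + 0.064 − 1) = max(0, -0.315) = 0.000
~(c & a) = 1 − 0.000 = 1.000
a (+) ~(c & a) = min(1, 0.064 + 1.000) = min(1, 1.064) = 1.000
~(a (+) ~(c & a)) = 1 − 1.000 = 0.000
~~(a (+) ~(c & a)) = 1 − 0.000 = 1.000
(c -> (~(b (+) a) (+) 0)) & ~~(a (+) ~(c & a)) = max(0, 0.379 + 1.000 − 1) = max(0, 0.379) = 0.379

0.379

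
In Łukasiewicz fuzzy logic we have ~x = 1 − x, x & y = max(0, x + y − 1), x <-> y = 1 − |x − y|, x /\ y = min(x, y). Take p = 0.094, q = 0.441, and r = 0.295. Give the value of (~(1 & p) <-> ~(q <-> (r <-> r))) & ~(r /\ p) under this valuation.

1 & p = max(0, 1.000 + 0.094 − 1) = max(0, 0.094) = 0.094
~(1 & p) = 1 − 0.094 = 0.906
r <-> r = 1 − |0.295 − 0.295| = 1 − 0.000 = 1.000
q <-> (r <-> r) = 1 − |0.441 − 1.000| = 1 − 0.559 = 0.441
~(q <-> (r <-> r)) = 1 − 0.441 = 0.559
~(1 & p) <-> ~(q <-> (r <-> r)) = 1 − |0.906 − 0.559| = 1 − 0.347 = 0.653
r /\ p = min(0.295, 0.094) = 0.094
~(r /\ p) = 1 − 0.094 = 0.906
(~(1 & p) <-> ~(q <-> (r <-> r))) & ~(r /\ p) = max(0, 0.653 + 0.906 − 1) = max(0, 0.559) = 0.559

0.559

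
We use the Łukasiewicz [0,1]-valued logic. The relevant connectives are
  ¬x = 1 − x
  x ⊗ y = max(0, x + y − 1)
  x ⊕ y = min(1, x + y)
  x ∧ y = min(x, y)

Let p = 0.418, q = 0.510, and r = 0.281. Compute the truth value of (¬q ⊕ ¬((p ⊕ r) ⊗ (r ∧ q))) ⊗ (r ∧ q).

0.281

¬q = 1 − 0.510 = 0.490
p ⊕ r = min(1, 0.418 + 0.281) = min(1, 0.699) = 0.699
r ∧ q = min(0.281, 0.510) = 0.281
(p ⊕ r) ⊗ (r ∧ q) = max(0, 0.699 + 0.281 − 1) = max(0, -0.020) = 0.000
¬((p ⊕ r) ⊗ (r ∧ q)) = 1 − 0.000 = 1.000
¬q ⊕ ¬((p ⊕ r) ⊗ (r ∧ q)) = min(1, 0.490 + 1.000) = min(1, 1.490) = 1.000
(¬q ⊕ ¬((p ⊕ r) ⊗ (r ∧ q))) ⊗ (r ∧ q) = max(0, 1.000 + 0.281 − 1) = max(0, 0.281) = 0.281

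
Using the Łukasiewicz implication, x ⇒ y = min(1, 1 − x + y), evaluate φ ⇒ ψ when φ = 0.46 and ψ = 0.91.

φ ⇒ ψ = min(1, 1 − 0.46 + 0.91) = min(1, 1.45) = 1.00
For comparison, the Gödel implication (1 if x ≤ y else y) would give 1.00.

1.00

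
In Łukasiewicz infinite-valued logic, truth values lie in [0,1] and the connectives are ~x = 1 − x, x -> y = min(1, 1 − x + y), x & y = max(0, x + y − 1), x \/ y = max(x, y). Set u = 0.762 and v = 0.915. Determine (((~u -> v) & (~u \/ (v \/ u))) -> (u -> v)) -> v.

~u = 1 − 0.762 = 0.238
~u -> v = min(1, 1 − 0.238 + 0.915) = min(1, 1.677) = 1.000
v \/ u = max(0.915, 0.762) = 0.915
~u \/ (v \/ u) = max(0.238, 0.915) = 0.915
(~u -> v) & (~u \/ (v \/ u)) = max(0, 1.000 + 0.915 − 1) = max(0, 0.915) = 0.915
u -> v = min(1, 1 − 0.762 + 0.915) = min(1, 1.153) = 1.000
((~u -> v) & (~u \/ (v \/ u))) -> (u -> v) = min(1, 1 − 0.915 + 1.000) = min(1, 1.085) = 1.000
(((~u -> v) & (~u \/ (v \/ u))) -> (u -> v)) -> v = min(1, 1 − 1.000 + 0.915) = min(1, 0.915) = 0.915

0.915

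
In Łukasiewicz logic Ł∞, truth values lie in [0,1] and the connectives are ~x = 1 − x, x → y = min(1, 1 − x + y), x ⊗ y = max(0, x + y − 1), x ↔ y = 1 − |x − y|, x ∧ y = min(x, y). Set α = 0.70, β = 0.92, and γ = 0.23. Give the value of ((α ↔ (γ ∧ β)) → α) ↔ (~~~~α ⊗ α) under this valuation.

γ ∧ β = min(0.23, 0.92) = 0.23
α ↔ (γ ∧ β) = 1 − |0.70 − 0.23| = 1 − 0.47 = 0.53
(α ↔ (γ ∧ β)) → α = min(1, 1 − 0.53 + 0.70) = min(1, 1.17) = 1.00
~α = 1 − 0.70 = 0.30
~~α = 1 − 0.30 = 0.70
~~~α = 1 − 0.70 = 0.30
~~~~α = 1 − 0.30 = 0.70
~~~~α ⊗ α = max(0, 0.70 + 0.70 − 1) = max(0, 0.40) = 0.40
((α ↔ (γ ∧ β)) → α) ↔ (~~~~α ⊗ α) = 1 − |1.00 − 0.40| = 1 − 0.60 = 0.40

0.40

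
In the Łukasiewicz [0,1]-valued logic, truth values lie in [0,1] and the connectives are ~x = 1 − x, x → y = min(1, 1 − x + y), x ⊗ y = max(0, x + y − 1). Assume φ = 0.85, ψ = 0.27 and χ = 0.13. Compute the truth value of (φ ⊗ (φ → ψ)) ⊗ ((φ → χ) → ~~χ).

0.12

φ → ψ = min(1, 1 − 0.85 + 0.27) = min(1, 0.42) = 0.42
φ ⊗ (φ → ψ) = max(0, 0.85 + 0.42 − 1) = max(0, 0.27) = 0.27
φ → χ = min(1, 1 − 0.85 + 0.13) = min(1, 0.28) = 0.28
~χ = 1 − 0.13 = 0.87
~~χ = 1 − 0.87 = 0.13
(φ → χ) → ~~χ = min(1, 1 − 0.28 + 0.13) = min(1, 0.85) = 0.85
(φ ⊗ (φ → ψ)) ⊗ ((φ → χ) → ~~χ) = max(0, 0.27 + 0.85 − 1) = max(0, 0.12) = 0.12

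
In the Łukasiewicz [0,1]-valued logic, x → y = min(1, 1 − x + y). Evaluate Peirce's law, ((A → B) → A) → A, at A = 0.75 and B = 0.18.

A → B = min(1, 1 − 0.75 + 0.18) = min(1, 0.43) = 0.43
(A → B) → A = min(1, 1 − 0.43 + 0.75) = min(1, 1.32) = 1.00
((A → B) → A) → A = min(1, 1 − 1.00 + 0.75) = min(1, 0.75) = 0.75
(The value 0.75 < 1 shows this instance is not satisfied; not a Ł∞-tautology in general.)

0.75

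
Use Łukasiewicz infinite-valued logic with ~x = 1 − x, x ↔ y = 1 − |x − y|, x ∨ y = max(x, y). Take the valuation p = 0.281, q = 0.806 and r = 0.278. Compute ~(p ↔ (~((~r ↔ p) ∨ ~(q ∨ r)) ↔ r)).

~r = 1 − 0.278 = 0.722
~r ↔ p = 1 − |0.722 − 0.281| = 1 − 0.441 = 0.559
q ∨ r = max(0.806, 0.278) = 0.806
~(q ∨ r) = 1 − 0.806 = 0.194
(~r ↔ p) ∨ ~(q ∨ r) = max(0.559, 0.194) = 0.559
~((~r ↔ p) ∨ ~(q ∨ r)) = 1 − 0.559 = 0.441
~((~r ↔ p) ∨ ~(q ∨ r)) ↔ r = 1 − |0.441 − 0.278| = 1 − 0.163 = 0.837
p ↔ (~((~r ↔ p) ∨ ~(q ∨ r)) ↔ r) = 1 − |0.281 − 0.837| = 1 − 0.556 = 0.444
~(p ↔ (~((~r ↔ p) ∨ ~(q ∨ r)) ↔ r)) = 1 − 0.444 = 0.556

0.556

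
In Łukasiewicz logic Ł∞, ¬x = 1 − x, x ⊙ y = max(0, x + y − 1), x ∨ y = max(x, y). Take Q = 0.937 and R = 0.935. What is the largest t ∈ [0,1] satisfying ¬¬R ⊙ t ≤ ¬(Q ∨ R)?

¬R = 1 − 0.935 = 0.065
¬¬R = 1 − 0.065 = 0.935
So the left factor is ¬¬R = 0.935.
Q ∨ R = max(0.937, 0.935) = 0.937
¬(Q ∨ R) = 1 − 0.937 = 0.063
So the right-hand bound is ¬(Q ∨ R) = 0.063.
The residuum of the Łukasiewicz t-norm gives the supremum: min(1, 1 − 0.935 + 0.063).
1 − 0.935 + 0.063 = 0.128, so t = min(1, 0.128) = 0.128.
Check: 0.935 ⊙ 0.128 = max(0, 0.063) = 0.063 ≤ 0.063.

0.128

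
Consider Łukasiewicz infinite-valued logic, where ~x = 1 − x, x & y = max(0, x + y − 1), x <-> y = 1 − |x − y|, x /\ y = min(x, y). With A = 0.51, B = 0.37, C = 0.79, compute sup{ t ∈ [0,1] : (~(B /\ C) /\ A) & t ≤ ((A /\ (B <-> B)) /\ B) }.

0.86

B /\ C = min(0.37, 0.79) = 0.37
~(B /\ C) = 1 − 0.37 = 0.63
~(B /\ C) /\ A = min(0.63, 0.51) = 0.51
So the left factor is ~(B /\ C) /\ A = 0.51.
B <-> B = 1 − |0.37 − 0.37| = 1 − 0.00 = 1.00
A /\ (B <-> B) = min(0.51, 1.00) = 0.51
(A /\ (B <-> B)) /\ B = min(0.51, 0.37) = 0.37
So the right-hand bound is (A /\ (B <-> B)) /\ B = 0.37.
The residuum of the Łukasiewicz t-norm gives the supremum: min(1, 1 − 0.51 + 0.37).
1 − 0.51 + 0.37 = 0.86, so t = min(1, 0.86) = 0.86.
Check: 0.51 & 0.86 = max(0, 0.37) = 0.37 ≤ 0.37.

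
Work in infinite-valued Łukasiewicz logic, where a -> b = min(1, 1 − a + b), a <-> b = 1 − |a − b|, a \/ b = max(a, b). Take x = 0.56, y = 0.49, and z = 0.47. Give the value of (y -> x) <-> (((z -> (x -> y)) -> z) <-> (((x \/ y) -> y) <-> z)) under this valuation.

y -> x = min(1, 1 − 0.49 + 0.56) = min(1, 1.07) = 1.00
x -> y = min(1, 1 − 0.56 + 0.49) = min(1, 0.93) = 0.93
z -> (x -> y) = min(1, 1 − 0.47 + 0.93) = min(1, 1.46) = 1.00
(z -> (x -> y)) -> z = min(1, 1 − 1.00 + 0.47) = min(1, 0.47) = 0.47
x \/ y = max(0.56, 0.49) = 0.56
(x \/ y) -> y = min(1, 1 − 0.56 + 0.49) = min(1, 0.93) = 0.93
((x \/ y) -> y) <-> z = 1 − |0.93 − 0.47| = 1 − 0.46 = 0.54
((z -> (x -> y)) -> z) <-> (((x \/ y) -> y) <-> z) = 1 − |0.47 − 0.54| = 1 − 0.07 = 0.93
(y -> x) <-> (((z -> (x -> y)) -> z) <-> (((x \/ y) -> y) <-> z)) = 1 − |1.00 − 0.93| = 1 − 0.07 = 0.93

0.93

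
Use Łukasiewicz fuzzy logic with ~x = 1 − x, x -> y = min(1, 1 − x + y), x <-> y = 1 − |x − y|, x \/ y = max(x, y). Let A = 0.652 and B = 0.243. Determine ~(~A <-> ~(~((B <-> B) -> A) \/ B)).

~A = 1 − 0.652 = 0.348
B <-> B = 1 − |0.243 − 0.243| = 1 − 0.000 = 1.000
(B <-> B) -> A = min(1, 1 − 1.000 + 0.652) = min(1, 0.652) = 0.652
~((B <-> B) -> A) = 1 − 0.652 = 0.348
~((B <-> B) -> A) \/ B = max(0.348, 0.243) = 0.348
~(~((B <-> B) -> A) \/ B) = 1 − 0.348 = 0.652
~A <-> ~(~((B <-> B) -> A) \/ B) = 1 − |0.348 − 0.652| = 1 − 0.304 = 0.696
~(~A <-> ~(~((B <-> B) -> A) \/ B)) = 1 − 0.696 = 0.304

0.304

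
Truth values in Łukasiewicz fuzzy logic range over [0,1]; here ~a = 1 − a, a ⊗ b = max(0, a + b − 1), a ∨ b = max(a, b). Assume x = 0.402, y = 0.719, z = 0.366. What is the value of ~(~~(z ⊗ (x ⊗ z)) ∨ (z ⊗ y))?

0.915

x ⊗ z = max(0, 0.402 + 0.366 − 1) = max(0, -0.232) = 0.000
z ⊗ (x ⊗ z) = max(0, 0.366 + 0.000 − 1) = max(0, -0.634) = 0.000
~(z ⊗ (x ⊗ z)) = 1 − 0.000 = 1.000
~~(z ⊗ (x ⊗ z)) = 1 − 1.000 = 0.000
z ⊗ y = max(0, 0.366 + 0.719 − 1) = max(0, 0.085) = 0.085
~~(z ⊗ (x ⊗ z)) ∨ (z ⊗ y) = max(0.000, 0.085) = 0.085
~(~~(z ⊗ (x ⊗ z)) ∨ (z ⊗ y)) = 1 − 0.085 = 0.915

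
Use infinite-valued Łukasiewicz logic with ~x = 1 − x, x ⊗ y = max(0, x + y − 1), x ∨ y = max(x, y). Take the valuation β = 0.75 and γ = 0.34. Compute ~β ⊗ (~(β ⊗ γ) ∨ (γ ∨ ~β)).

~β = 1 − 0.75 = 0.25
β ⊗ γ = max(0, 0.75 + 0.34 − 1) = max(0, 0.09) = 0.09
~(β ⊗ γ) = 1 − 0.09 = 0.91
γ ∨ ~β = max(0.34, 0.25) = 0.34
~(β ⊗ γ) ∨ (γ ∨ ~β) = max(0.91, 0.34) = 0.91
~β ⊗ (~(β ⊗ γ) ∨ (γ ∨ ~β)) = max(0, 0.25 + 0.91 − 1) = max(0, 0.16) = 0.16

0.16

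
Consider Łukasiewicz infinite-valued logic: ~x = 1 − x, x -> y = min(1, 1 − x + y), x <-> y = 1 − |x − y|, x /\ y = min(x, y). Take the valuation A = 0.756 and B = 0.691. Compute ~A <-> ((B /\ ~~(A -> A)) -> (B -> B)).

~A = 1 − 0.756 = 0.244
A -> A = min(1, 1 − 0.756 + 0.756) = min(1, 1.000) = 1.000
~(A -> A) = 1 − 1.000 = 0.000
~~(A -> A) = 1 − 0.000 = 1.000
B /\ ~~(A -> A) = min(0.691, 1.000) = 0.691
B -> B = min(1, 1 − 0.691 + 0.691) = min(1, 1.000) = 1.000
(B /\ ~~(A -> A)) -> (B -> B) = min(1, 1 − 0.691 + 1.000) = min(1, 1.309) = 1.000
~A <-> ((B /\ ~~(A -> A)) -> (B -> B)) = 1 − |0.244 − 1.000| = 1 − 0.756 = 0.244

0.244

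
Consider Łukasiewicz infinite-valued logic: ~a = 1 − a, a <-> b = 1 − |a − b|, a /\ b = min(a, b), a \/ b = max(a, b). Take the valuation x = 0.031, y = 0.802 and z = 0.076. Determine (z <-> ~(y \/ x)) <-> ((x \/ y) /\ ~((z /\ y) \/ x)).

y \/ x = max(0.802, 0.031) = 0.802
~(y \/ x) = 1 − 0.802 = 0.198
z <-> ~(y \/ x) = 1 − |0.076 − 0.198| = 1 − 0.122 = 0.878
x \/ y = max(0.031, 0.802) = 0.802
z /\ y = min(0.076, 0.802) = 0.076
(z /\ y) \/ x = max(0.076, 0.031) = 0.076
~((z /\ y) \/ x) = 1 − 0.076 = 0.924
(x \/ y) /\ ~((z /\ y) \/ x) = min(0.802, 0.924) = 0.802
(z <-> ~(y \/ x)) <-> ((x \/ y) /\ ~((z /\ y) \/ x)) = 1 − |0.878 − 0.802| = 1 − 0.076 = 0.924

0.924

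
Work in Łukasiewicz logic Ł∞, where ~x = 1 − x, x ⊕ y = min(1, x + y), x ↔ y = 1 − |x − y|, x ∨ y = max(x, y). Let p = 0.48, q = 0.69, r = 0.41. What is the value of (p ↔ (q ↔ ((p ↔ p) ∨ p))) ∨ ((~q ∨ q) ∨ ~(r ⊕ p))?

0.79

p ↔ p = 1 − |0.48 − 0.48| = 1 − 0.00 = 1.00
(p ↔ p) ∨ p = max(1.00, 0.48) = 1.00
q ↔ ((p ↔ p) ∨ p) = 1 − |0.69 − 1.00| = 1 − 0.31 = 0.69
p ↔ (q ↔ ((p ↔ p) ∨ p)) = 1 − |0.48 − 0.69| = 1 − 0.21 = 0.79
~q = 1 − 0.69 = 0.31
~q ∨ q = max(0.31, 0.69) = 0.69
r ⊕ p = min(1, 0.41 + 0.48) = min(1, 0.89) = 0.89
~(r ⊕ p) = 1 − 0.89 = 0.11
(~q ∨ q) ∨ ~(r ⊕ p) = max(0.69, 0.11) = 0.69
(p ↔ (q ↔ ((p ↔ p) ∨ p))) ∨ ((~q ∨ q) ∨ ~(r ⊕ p)) = max(0.79, 0.69) = 0.79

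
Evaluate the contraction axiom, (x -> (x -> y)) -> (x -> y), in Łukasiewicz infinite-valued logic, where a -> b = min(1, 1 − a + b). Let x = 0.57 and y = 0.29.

0.72

x -> y = min(1, 1 − 0.57 + 0.29) = min(1, 0.72) = 0.72
x -> (x -> y) = min(1, 1 − 0.57 + 0.72) = min(1, 1.15) = 1.00
(x -> (x -> y)) -> (x -> y) = min(1, 1 − 1.00 + 0.72) = min(1, 0.72) = 0.72
(The value 0.72 < 1 shows this instance is not satisfied; fails in Ł∞ (the t-norm is not idempotent).)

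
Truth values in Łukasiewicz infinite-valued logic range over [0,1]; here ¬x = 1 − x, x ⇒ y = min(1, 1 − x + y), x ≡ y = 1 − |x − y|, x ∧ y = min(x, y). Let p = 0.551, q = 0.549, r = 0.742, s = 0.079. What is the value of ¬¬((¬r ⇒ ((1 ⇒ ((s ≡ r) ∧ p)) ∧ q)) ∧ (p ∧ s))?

¬r = 1 − 0.742 = 0.258
s ≡ r = 1 − |0.079 − 0.742| = 1 − 0.663 = 0.337
(s ≡ r) ∧ p = min(0.337, 0.551) = 0.337
1 ⇒ ((s ≡ r) ∧ p) = min(1, 1 − 1.000 + 0.337) = min(1, 0.337) = 0.337
(1 ⇒ ((s ≡ r) ∧ p)) ∧ q = min(0.337, 0.549) = 0.337
¬r ⇒ ((1 ⇒ ((s ≡ r) ∧ p)) ∧ q) = min(1, 1 − 0.258 + 0.337) = min(1, 1.079) = 1.000
p ∧ s = min(0.551, 0.079) = 0.079
(¬r ⇒ ((1 ⇒ ((s ≡ r) ∧ p)) ∧ q)) ∧ (p ∧ s) = min(1.000, 0.079) = 0.079
¬((¬r ⇒ ((1 ⇒ ((s ≡ r) ∧ p)) ∧ q)) ∧ (p ∧ s)) = 1 − 0.079 = 0.921
¬¬((¬r ⇒ ((1 ⇒ ((s ≡ r) ∧ p)) ∧ q)) ∧ (p ∧ s)) = 1 − 0.921 = 0.079

0.079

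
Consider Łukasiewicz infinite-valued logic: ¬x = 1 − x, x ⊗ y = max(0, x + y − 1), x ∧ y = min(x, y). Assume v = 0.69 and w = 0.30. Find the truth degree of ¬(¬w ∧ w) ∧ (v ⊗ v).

0.38

¬w = 1 − 0.30 = 0.70
¬w ∧ w = min(0.70, 0.30) = 0.30
¬(¬w ∧ w) = 1 − 0.30 = 0.70
v ⊗ v = max(0, 0.69 + 0.69 − 1) = max(0, 0.38) = 0.38
¬(¬w ∧ w) ∧ (v ⊗ v) = min(0.70, 0.38) = 0.38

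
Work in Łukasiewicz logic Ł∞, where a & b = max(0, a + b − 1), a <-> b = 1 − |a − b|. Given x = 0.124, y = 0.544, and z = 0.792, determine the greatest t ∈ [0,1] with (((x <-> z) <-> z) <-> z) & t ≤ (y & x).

x <-> z = 1 − |0.124 − 0.792| = 1 − 0.668 = 0.332
(x <-> z) <-> z = 1 − |0.332 − 0.792| = 1 − 0.460 = 0.540
((x <-> z) <-> z) <-> z = 1 − |0.540 − 0.792| = 1 − 0.252 = 0.748
So the left factor is ((x <-> z) <-> z) <-> z = 0.748.
y & x = max(0, 0.544 + 0.124 − 1) = max(0, -0.332) = 0.000
So the right-hand bound is y & x = 0.000.
The residuum of the Łukasiewicz t-norm gives the supremum: min(1, 1 − 0.748 + 0.000).
1 − 0.748 + 0.000 = 0.252, so t = min(1, 0.252) = 0.252.
Check: 0.748 & 0.252 = max(0, 0.000) = 0.000 ≤ 0.000.

0.252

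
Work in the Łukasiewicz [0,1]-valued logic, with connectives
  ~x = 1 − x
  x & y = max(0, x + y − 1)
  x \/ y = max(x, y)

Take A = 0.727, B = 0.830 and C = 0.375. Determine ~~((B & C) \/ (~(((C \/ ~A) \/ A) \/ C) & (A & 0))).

B & C = max(0, 0.830 + 0.375 − 1) = max(0, 0.205) = 0.205
~A = 1 − 0.727 = 0.273
C \/ ~A = max(0.375, 0.273) = 0.375
(C \/ ~A) \/ A = max(0.375, 0.727) = 0.727
((C \/ ~A) \/ A) \/ C = max(0.727, 0.375) = 0.727
~(((C \/ ~A) \/ A) \/ C) = 1 − 0.727 = 0.273
A & 0 = max(0, 0.727 + 0.000 − 1) = max(0, -0.273) = 0.000
~(((C \/ ~A) \/ A) \/ C) & (A & 0) = max(0, 0.273 + 0.000 − 1) = max(0, -0.727) = 0.000
(B & C) \/ (~(((C \/ ~A) \/ A) \/ C) & (A & 0)) = max(0.205, 0.000) = 0.205
~((B & C) \/ (~(((C \/ ~A) \/ A) \/ C) & (A & 0))) = 1 − 0.205 = 0.795
~~((B & C) \/ (~(((C \/ ~A) \/ A) \/ C) & (A & 0))) = 1 − 0.795 = 0.205

0.205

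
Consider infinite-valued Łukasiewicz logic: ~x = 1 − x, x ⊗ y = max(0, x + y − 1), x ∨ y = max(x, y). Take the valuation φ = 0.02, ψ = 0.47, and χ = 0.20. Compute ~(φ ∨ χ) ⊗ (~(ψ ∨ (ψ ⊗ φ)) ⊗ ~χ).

φ ∨ χ = max(0.02, 0.20) = 0.20
~(φ ∨ χ) = 1 − 0.20 = 0.80
ψ ⊗ φ = max(0, 0.47 + 0.02 − 1) = max(0, -0.51) = 0.00
ψ ∨ (ψ ⊗ φ) = max(0.47, 0.00) = 0.47
~(ψ ∨ (ψ ⊗ φ)) = 1 − 0.47 = 0.53
~χ = 1 − 0.20 = 0.80
~(ψ ∨ (ψ ⊗ φ)) ⊗ ~χ = max(0, 0.53 + 0.80 − 1) = max(0, 0.33) = 0.33
~(φ ∨ χ) ⊗ (~(ψ ∨ (ψ ⊗ φ)) ⊗ ~χ) = max(0, 0.80 + 0.33 − 1) = max(0, 0.13) = 0.13

0.13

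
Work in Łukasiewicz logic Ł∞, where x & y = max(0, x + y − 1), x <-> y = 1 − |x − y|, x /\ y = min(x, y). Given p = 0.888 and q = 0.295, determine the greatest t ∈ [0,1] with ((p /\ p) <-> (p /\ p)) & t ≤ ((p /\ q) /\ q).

0.295

p /\ p = min(0.888, 0.888) = 0.888
(p /\ p) <-> (p /\ p) = 1 − |0.888 − 0.888| = 1 − 0.000 = 1.000
So the left factor is (p /\ p) <-> (p /\ p) = 1.000.
p /\ q = min(0.888, 0.295) = 0.295
(p /\ q) /\ q = min(0.295, 0.295) = 0.295
So the right-hand bound is (p /\ q) /\ q = 0.295.
The residuum of the Łukasiewicz t-norm gives the supremum: min(1, 1 − 1.000 + 0.295).
1 − 1.000 + 0.295 = 0.295, so t = min(1, 0.295) = 0.295.
Check: 1.000 & 0.295 = max(0, 0.295) = 0.295 ≤ 0.295.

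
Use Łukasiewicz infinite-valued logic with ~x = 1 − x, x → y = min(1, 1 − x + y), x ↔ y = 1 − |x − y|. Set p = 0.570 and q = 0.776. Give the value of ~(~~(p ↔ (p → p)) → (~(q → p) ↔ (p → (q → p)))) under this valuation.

p → p = min(1, 1 − 0.570 + 0.570) = min(1, 1.000) = 1.000
p ↔ (p → p) = 1 − |0.570 − 1.000| = 1 − 0.430 = 0.570
~(p ↔ (p → p)) = 1 − 0.570 = 0.430
~~(p ↔ (p → p)) = 1 − 0.430 = 0.570
q → p = min(1, 1 − 0.776 + 0.570) = min(1, 0.794) = 0.794
~(q → p) = 1 − 0.794 = 0.206
p → (q → p) = min(1, 1 − 0.570 + 0.794) = min(1, 1.224) = 1.000
~(q → p) ↔ (p → (q → p)) = 1 − |0.206 − 1.000| = 1 − 0.794 = 0.206
~~(p ↔ (p → p)) → (~(q → p) ↔ (p → (q → p))) = min(1, 1 − 0.570 + 0.206) = min(1, 0.636) = 0.636
~(~~(p ↔ (p → p)) → (~(q → p) ↔ (p → (q → p)))) = 1 − 0.636 = 0.364

0.364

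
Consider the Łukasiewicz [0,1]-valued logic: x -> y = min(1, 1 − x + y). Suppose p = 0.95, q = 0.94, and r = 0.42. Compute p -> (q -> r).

q -> r = min(1, 1 − 0.94 + 0.42) = min(1, 0.48) = 0.48
p -> (q -> r) = min(1, 1 − 0.95 + 0.48) = min(1, 0.53) = 0.53

0.53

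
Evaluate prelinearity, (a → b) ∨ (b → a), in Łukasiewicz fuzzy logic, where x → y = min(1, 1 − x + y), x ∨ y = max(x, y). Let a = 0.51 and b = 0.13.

1.00

a → b = min(1, 1 − 0.51 + 0.13) = min(1, 0.62) = 0.62
b → a = min(1, 1 − 0.13 + 0.51) = min(1, 1.38) = 1.00
(a → b) ∨ (b → a) = max(0.62, 1.00) = 1.00
(As expected: a Ł∞-tautology — holds in every MV-chain.)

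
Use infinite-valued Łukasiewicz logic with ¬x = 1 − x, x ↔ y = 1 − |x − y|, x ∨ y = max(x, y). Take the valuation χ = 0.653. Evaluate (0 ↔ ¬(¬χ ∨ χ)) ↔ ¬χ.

0.694

¬χ = 1 − 0.653 = 0.347
¬χ ∨ χ = max(0.347, 0.653) = 0.653
¬(¬χ ∨ χ) = 1 − 0.653 = 0.347
0 ↔ ¬(¬χ ∨ χ) = 1 − |0.000 − 0.347| = 1 − 0.347 = 0.653
(0 ↔ ¬(¬χ ∨ χ)) ↔ ¬χ = 1 − |0.653 − 0.347| = 1 − 0.306 = 0.694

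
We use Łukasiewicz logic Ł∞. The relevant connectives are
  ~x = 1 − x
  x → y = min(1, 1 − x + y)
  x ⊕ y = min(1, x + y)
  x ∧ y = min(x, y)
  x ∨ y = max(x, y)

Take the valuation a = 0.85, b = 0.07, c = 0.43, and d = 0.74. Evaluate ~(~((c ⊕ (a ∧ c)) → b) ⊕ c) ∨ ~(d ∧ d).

0.26

a ∧ c = min(0.85, 0.43) = 0.43
c ⊕ (a ∧ c) = min(1, 0.43 + 0.43) = min(1, 0.86) = 0.86
(c ⊕ (a ∧ c)) → b = min(1, 1 − 0.86 + 0.07) = min(1, 0.21) = 0.21
~((c ⊕ (a ∧ c)) → b) = 1 − 0.21 = 0.79
~((c ⊕ (a ∧ c)) → b) ⊕ c = min(1, 0.79 + 0.43) = min(1, 1.22) = 1.00
~(~((c ⊕ (a ∧ c)) → b) ⊕ c) = 1 − 1.00 = 0.00
d ∧ d = min(0.74, 0.74) = 0.74
~(d ∧ d) = 1 − 0.74 = 0.26
~(~((c ⊕ (a ∧ c)) → b) ⊕ c) ∨ ~(d ∧ d) = max(0.00, 0.26) = 0.26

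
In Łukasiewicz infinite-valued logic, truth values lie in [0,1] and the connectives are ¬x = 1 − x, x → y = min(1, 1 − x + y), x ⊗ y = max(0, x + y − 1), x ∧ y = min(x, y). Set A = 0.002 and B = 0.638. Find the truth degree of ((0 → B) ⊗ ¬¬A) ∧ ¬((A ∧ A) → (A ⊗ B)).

0 → B = min(1, 1 − 0.000 + 0.638) = min(1, 1.638) = 1.000
¬A = 1 − 0.002 = 0.998
¬¬A = 1 − 0.998 = 0.002
(0 → B) ⊗ ¬¬A = max(0, 1.000 + 0.002 − 1) = max(0, 0.002) = 0.002
A ∧ A = min(0.002, 0.002) = 0.002
A ⊗ B = max(0, 0.002 + 0.638 − 1) = max(0, -0.360) = 0.000
(A ∧ A) → (A ⊗ B) = min(1, 1 − 0.002 + 0.000) = min(1, 0.998) = 0.998
¬((A ∧ A) → (A ⊗ B)) = 1 − 0.998 = 0.002
((0 → B) ⊗ ¬¬A) ∧ ¬((A ∧ A) → (A ⊗ B)) = min(0.002, 0.002) = 0.002

0.002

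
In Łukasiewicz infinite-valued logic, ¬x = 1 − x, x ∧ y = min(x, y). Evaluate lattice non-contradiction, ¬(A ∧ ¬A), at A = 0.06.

¬A = 1 − 0.06 = 0.94
A ∧ ¬A = min(0.06, 0.94) = 0.06
¬(A ∧ ¬A) = 1 − 0.06 = 0.94
(The value 0.94 < 1 shows this instance is not satisfied; not a Ł∞-tautology — its value is 1 − min(a, 1−a).)

0.94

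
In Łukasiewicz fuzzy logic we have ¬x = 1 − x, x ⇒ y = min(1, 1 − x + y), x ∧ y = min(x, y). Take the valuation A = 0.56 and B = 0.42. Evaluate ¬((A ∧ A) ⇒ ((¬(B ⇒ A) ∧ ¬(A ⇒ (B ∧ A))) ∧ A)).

A ∧ A = min(0.56, 0.56) = 0.56
B ⇒ A = min(1, 1 − 0.42 + 0.56) = min(1, 1.14) = 1.00
¬(B ⇒ A) = 1 − 1.00 = 0.00
B ∧ A = min(0.42, 0.56) = 0.42
A ⇒ (B ∧ A) = min(1, 1 − 0.56 + 0.42) = min(1, 0.86) = 0.86
¬(A ⇒ (B ∧ A)) = 1 − 0.86 = 0.14
¬(B ⇒ A) ∧ ¬(A ⇒ (B ∧ A)) = min(0.00, 0.14) = 0.00
(¬(B ⇒ A) ∧ ¬(A ⇒ (B ∧ A))) ∧ A = min(0.00, 0.56) = 0.00
(A ∧ A) ⇒ ((¬(B ⇒ A) ∧ ¬(A ⇒ (B ∧ A))) ∧ A) = min(1, 1 − 0.56 + 0.00) = min(1, 0.44) = 0.44
¬((A ∧ A) ⇒ ((¬(B ⇒ A) ∧ ¬(A ⇒ (B ∧ A))) ∧ A)) = 1 − 0.44 = 0.56

0.56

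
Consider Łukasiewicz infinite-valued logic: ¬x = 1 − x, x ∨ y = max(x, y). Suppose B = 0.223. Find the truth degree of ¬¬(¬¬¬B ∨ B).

0.777

¬B = 1 − 0.223 = 0.777
¬¬B = 1 − 0.777 = 0.223
¬¬¬B = 1 − 0.223 = 0.777
¬¬¬B ∨ B = max(0.777, 0.223) = 0.777
¬(¬¬¬B ∨ B) = 1 − 0.777 = 0.223
¬¬(¬¬¬B ∨ B) = 1 − 0.223 = 0.777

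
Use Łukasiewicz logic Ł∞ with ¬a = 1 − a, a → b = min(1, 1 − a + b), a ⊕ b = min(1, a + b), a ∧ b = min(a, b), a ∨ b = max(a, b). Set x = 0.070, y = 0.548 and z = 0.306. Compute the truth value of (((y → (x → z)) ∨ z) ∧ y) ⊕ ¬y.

1.000

x → z = min(1, 1 − 0.070 + 0.306) = min(1, 1.236) = 1.000
y → (x → z) = min(1, 1 − 0.548 + 1.000) = min(1, 1.452) = 1.000
(y → (x → z)) ∨ z = max(1.000, 0.306) = 1.000
((y → (x → z)) ∨ z) ∧ y = min(1.000, 0.548) = 0.548
¬y = 1 − 0.548 = 0.452
(((y → (x → z)) ∨ z) ∧ y) ⊕ ¬y = min(1, 0.548 + 0.452) = min(1, 1.000) = 1.000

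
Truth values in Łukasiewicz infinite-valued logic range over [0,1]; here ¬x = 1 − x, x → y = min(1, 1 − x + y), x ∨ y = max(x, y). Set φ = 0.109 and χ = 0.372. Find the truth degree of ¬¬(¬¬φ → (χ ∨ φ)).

1.000

¬φ = 1 − 0.109 = 0.891
¬¬φ = 1 − 0.891 = 0.109
χ ∨ φ = max(0.372, 0.109) = 0.372
¬¬φ → (χ ∨ φ) = min(1, 1 − 0.109 + 0.372) = min(1, 1.263) = 1.000
¬(¬¬φ → (χ ∨ φ)) = 1 − 1.000 = 0.000
¬¬(¬¬φ → (χ ∨ φ)) = 1 − 0.000 = 1.000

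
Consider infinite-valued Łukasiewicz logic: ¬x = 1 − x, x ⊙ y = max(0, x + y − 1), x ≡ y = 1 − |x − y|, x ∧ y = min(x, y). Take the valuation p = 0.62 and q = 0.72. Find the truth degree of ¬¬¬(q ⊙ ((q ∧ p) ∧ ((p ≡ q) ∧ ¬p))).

q ∧ p = min(0.72, 0.62) = 0.62
p ≡ q = 1 − |0.62 − 0.72| = 1 − 0.10 = 0.90
¬p = 1 − 0.62 = 0.38
(p ≡ q) ∧ ¬p = min(0.90, 0.38) = 0.38
(q ∧ p) ∧ ((p ≡ q) ∧ ¬p) = min(0.62, 0.38) = 0.38
q ⊙ ((q ∧ p) ∧ ((p ≡ q) ∧ ¬p)) = max(0, 0.72 + 0.38 − 1) = max(0, 0.10) = 0.10
¬(q ⊙ ((q ∧ p) ∧ ((p ≡ q) ∧ ¬p))) = 1 − 0.10 = 0.90
¬¬(q ⊙ ((q ∧ p) ∧ ((p ≡ q) ∧ ¬p))) = 1 − 0.90 = 0.10
¬¬¬(q ⊙ ((q ∧ p) ∧ ((p ≡ q) ∧ ¬p))) = 1 − 0.10 = 0.90

0.90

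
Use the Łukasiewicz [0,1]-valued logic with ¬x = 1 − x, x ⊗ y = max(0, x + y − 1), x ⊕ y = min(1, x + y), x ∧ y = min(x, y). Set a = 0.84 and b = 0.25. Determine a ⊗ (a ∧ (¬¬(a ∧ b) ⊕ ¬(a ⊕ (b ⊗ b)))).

0.25

a ∧ b = min(0.84, 0.25) = 0.25
¬(a ∧ b) = 1 − 0.25 = 0.75
¬¬(a ∧ b) = 1 − 0.75 = 0.25
b ⊗ b = max(0, 0.25 + 0.25 − 1) = max(0, -0.50) = 0.00
a ⊕ (b ⊗ b) = min(1, 0.84 + 0.00) = min(1, 0.84) = 0.84
¬(a ⊕ (b ⊗ b)) = 1 − 0.84 = 0.16
¬¬(a ∧ b) ⊕ ¬(a ⊕ (b ⊗ b)) = min(1, 0.25 + 0.16) = min(1, 0.41) = 0.41
a ∧ (¬¬(a ∧ b) ⊕ ¬(a ⊕ (b ⊗ b))) = min(0.84, 0.41) = 0.41
a ⊗ (a ∧ (¬¬(a ∧ b) ⊕ ¬(a ⊕ (b ⊗ b)))) = max(0, 0.84 + 0.41 − 1) = max(0, 0.25) = 0.25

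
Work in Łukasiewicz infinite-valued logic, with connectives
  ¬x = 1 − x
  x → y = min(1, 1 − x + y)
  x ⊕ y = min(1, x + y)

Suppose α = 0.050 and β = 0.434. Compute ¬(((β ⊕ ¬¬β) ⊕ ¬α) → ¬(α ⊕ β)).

0.484

¬β = 1 − 0.434 = 0.566
¬¬β = 1 − 0.566 = 0.434
β ⊕ ¬¬β = min(1, 0.434 + 0.434) = min(1, 0.868) = 0.868
¬α = 1 − 0.050 = 0.950
(β ⊕ ¬¬β) ⊕ ¬α = min(1, 0.868 + 0.950) = min(1, 1.818) = 1.000
α ⊕ β = min(1, 0.050 + 0.434) = min(1, 0.484) = 0.484
¬(α ⊕ β) = 1 − 0.484 = 0.516
((β ⊕ ¬¬β) ⊕ ¬α) → ¬(α ⊕ β) = min(1, 1 − 1.000 + 0.516) = min(1, 0.516) = 0.516
¬(((β ⊕ ¬¬β) ⊕ ¬α) → ¬(α ⊕ β)) = 1 − 0.516 = 0.484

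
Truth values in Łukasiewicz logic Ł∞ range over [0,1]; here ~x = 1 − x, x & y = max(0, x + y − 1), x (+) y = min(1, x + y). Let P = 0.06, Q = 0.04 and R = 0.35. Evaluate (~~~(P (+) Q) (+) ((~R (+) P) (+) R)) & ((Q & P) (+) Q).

P (+) Q = min(1, 0.06 + 0.04) = min(1, 0.10) = 0.10
~(P (+) Q) = 1 − 0.10 = 0.90
~~(P (+) Q) = 1 − 0.90 = 0.10
~~~(P (+) Q) = 1 − 0.10 = 0.90
~R = 1 − 0.35 = 0.65
~R (+) P = min(1, 0.65 + 0.06) = min(1, 0.71) = 0.71
(~R (+) P) (+) R = min(1, 0.71 + 0.35) = min(1, 1.06) = 1.00
~~~(P (+) Q) (+) ((~R (+) P) (+) R) = min(1, 0.90 + 1.00) = min(1, 1.90) = 1.00
Q & P = max(0, 0.04 + 0.06 − 1) = max(0, -0.90) = 0.00
(Q & P) (+) Q = min(1, 0.00 + 0.04) = min(1, 0.04) = 0.04
(~~~(P (+) Q) (+) ((~R (+) P) (+) R)) & ((Q & P) (+) Q) = max(0, 1.00 + 0.04 − 1) = max(0, 0.04) = 0.04

0.04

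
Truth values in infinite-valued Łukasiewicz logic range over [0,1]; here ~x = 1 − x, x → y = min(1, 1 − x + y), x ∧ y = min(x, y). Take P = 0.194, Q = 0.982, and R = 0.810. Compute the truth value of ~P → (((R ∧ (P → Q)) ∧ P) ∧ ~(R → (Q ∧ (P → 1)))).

0.194

~P = 1 − 0.194 = 0.806
P → Q = min(1, 1 − 0.194 + 0.982) = min(1, 1.788) = 1.000
R ∧ (P → Q) = min(0.810, 1.000) = 0.810
(R ∧ (P → Q)) ∧ P = min(0.810, 0.194) = 0.194
P → 1 = min(1, 1 − 0.194 + 1.000) = min(1, 1.806) = 1.000
Q ∧ (P → 1) = min(0.982, 1.000) = 0.982
R → (Q ∧ (P → 1)) = min(1, 1 − 0.810 + 0.982) = min(1, 1.172) = 1.000
~(R → (Q ∧ (P → 1))) = 1 − 1.000 = 0.000
((R ∧ (P → Q)) ∧ P) ∧ ~(R → (Q ∧ (P → 1))) = min(0.194, 0.000) = 0.000
~P → (((R ∧ (P → Q)) ∧ P) ∧ ~(R → (Q ∧ (P → 1)))) = min(1, 1 − 0.806 + 0.000) = min(1, 0.194) = 0.194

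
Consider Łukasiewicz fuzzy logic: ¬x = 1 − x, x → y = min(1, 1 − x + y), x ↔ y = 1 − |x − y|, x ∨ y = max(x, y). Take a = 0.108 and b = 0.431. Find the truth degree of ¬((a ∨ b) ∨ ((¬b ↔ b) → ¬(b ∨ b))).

0.293

a ∨ b = max(0.108, 0.431) = 0.431
¬b = 1 − 0.431 = 0.569
¬b ↔ b = 1 − |0.569 − 0.431| = 1 − 0.138 = 0.862
b ∨ b = max(0.431, 0.431) = 0.431
¬(b ∨ b) = 1 − 0.431 = 0.569
(¬b ↔ b) → ¬(b ∨ b) = min(1, 1 − 0.862 + 0.569) = min(1, 0.707) = 0.707
(a ∨ b) ∨ ((¬b ↔ b) → ¬(b ∨ b)) = max(0.431, 0.707) = 0.707
¬((a ∨ b) ∨ ((¬b ↔ b) → ¬(b ∨ b))) = 1 − 0.707 = 0.293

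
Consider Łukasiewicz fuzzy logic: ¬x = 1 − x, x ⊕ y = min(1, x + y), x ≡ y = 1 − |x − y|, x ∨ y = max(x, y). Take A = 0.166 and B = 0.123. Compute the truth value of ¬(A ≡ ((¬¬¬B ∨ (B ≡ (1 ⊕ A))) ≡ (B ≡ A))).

0.754

¬B = 1 − 0.123 = 0.877
¬¬B = 1 − 0.877 = 0.123
¬¬¬B = 1 − 0.123 = 0.877
1 ⊕ A = min(1, 1.000 + 0.166) = min(1, 1.166) = 1.000
B ≡ (1 ⊕ A) = 1 − |0.123 − 1.000| = 1 − 0.877 = 0.123
¬¬¬B ∨ (B ≡ (1 ⊕ A)) = max(0.877, 0.123) = 0.877
B ≡ A = 1 − |0.123 − 0.166| = 1 − 0.043 = 0.957
(¬¬¬B ∨ (B ≡ (1 ⊕ A))) ≡ (B ≡ A) = 1 − |0.877 − 0.957| = 1 − 0.080 = 0.920
A ≡ ((¬¬¬B ∨ (B ≡ (1 ⊕ A))) ≡ (B ≡ A)) = 1 − |0.166 − 0.920| = 1 − 0.754 = 0.246
¬(A ≡ ((¬¬¬B ∨ (B ≡ (1 ⊕ A))) ≡ (B ≡ A))) = 1 − 0.246 = 0.754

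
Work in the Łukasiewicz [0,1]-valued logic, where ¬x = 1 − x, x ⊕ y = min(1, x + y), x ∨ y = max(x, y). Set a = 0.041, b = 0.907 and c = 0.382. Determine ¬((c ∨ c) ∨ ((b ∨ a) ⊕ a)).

c ∨ c = max(0.382, 0.382) = 0.382
b ∨ a = max(0.907, 0.041) = 0.907
(b ∨ a) ⊕ a = min(1, 0.907 + 0.041) = min(1, 0.948) = 0.948
(c ∨ c) ∨ ((b ∨ a) ⊕ a) = max(0.382, 0.948) = 0.948
¬((c ∨ c) ∨ ((b ∨ a) ⊕ a)) = 1 − 0.948 = 0.052

0.052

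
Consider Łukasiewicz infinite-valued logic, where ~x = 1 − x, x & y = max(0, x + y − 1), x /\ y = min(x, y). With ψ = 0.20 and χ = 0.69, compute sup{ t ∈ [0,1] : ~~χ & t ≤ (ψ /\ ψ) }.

0.51

~χ = 1 − 0.69 = 0.31
~~χ = 1 − 0.31 = 0.69
So the left factor is ~~χ = 0.69.
ψ /\ ψ = min(0.20, 0.20) = 0.20
So the right-hand bound is ψ /\ ψ = 0.20.
The residuum of the Łukasiewicz t-norm gives the supremum: min(1, 1 − 0.69 + 0.20).
1 − 0.69 + 0.20 = 0.51, so t = min(1, 0.51) = 0.51.
Check: 0.69 & 0.51 = max(0, 0.20) = 0.20 ≤ 0.20.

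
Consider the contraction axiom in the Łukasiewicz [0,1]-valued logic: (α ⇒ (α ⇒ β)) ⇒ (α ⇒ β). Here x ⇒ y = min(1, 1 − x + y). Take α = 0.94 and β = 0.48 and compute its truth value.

α ⇒ β = min(1, 1 − 0.94 + 0.48) = min(1, 0.54) = 0.54
α ⇒ (α ⇒ β) = min(1, 1 − 0.94 + 0.54) = min(1, 0.60) = 0.60
(α ⇒ (α ⇒ β)) ⇒ (α ⇒ β) = min(1, 1 − 0.60 + 0.54) = min(1, 0.94) = 0.94
(The value 0.94 < 1 shows this instance is not satisfied; fails in Ł∞ (the t-norm is not idempotent).)

0.94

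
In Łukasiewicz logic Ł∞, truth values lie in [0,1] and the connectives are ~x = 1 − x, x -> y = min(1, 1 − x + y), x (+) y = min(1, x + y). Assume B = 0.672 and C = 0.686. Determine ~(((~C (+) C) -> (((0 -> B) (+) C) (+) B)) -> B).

~C = 1 − 0.686 = 0.314
~C (+) C = min(1, 0.314 + 0.686) = min(1, 1.000) = 1.000
0 -> B = min(1, 1 − 0.000 + 0.672) = min(1, 1.672) = 1.000
(0 -> B) (+) C = min(1, 1.000 + 0.686) = min(1, 1.686) = 1.000
((0 -> B) (+) C) (+) B = min(1, 1.000 + 0.672) = min(1, 1.672) = 1.000
(~C (+) C) -> (((0 -> B) (+) C) (+) B) = min(1, 1 − 1.000 + 1.000) = min(1, 1.000) = 1.000
((~C (+) C) -> (((0 -> B) (+) C) (+) B)) -> B = min(1, 1 − 1.000 + 0.672) = min(1, 0.672) = 0.672
~(((~C (+) C) -> (((0 -> B) (+) C) (+) B)) -> B) = 1 − 0.672 = 0.328

0.328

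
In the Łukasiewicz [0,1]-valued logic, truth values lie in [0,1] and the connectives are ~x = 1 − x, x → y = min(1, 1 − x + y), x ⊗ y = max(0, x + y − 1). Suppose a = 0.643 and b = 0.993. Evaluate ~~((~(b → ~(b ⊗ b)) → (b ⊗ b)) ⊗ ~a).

0.357

b ⊗ b = max(0, 0.993 + 0.993 − 1) = max(0, 0.986) = 0.986
~(b ⊗ b) = 1 − 0.986 = 0.014
b → ~(b ⊗ b) = min(1, 1 − 0.993 + 0.014) = min(1, 0.021) = 0.021
~(b → ~(b ⊗ b)) = 1 − 0.021 = 0.979
~(b → ~(b ⊗ b)) → (b ⊗ b) = min(1, 1 − 0.979 + 0.986) = min(1, 1.007) = 1.000
~a = 1 − 0.643 = 0.357
(~(b → ~(b ⊗ b)) → (b ⊗ b)) ⊗ ~a = max(0, 1.000 + 0.357 − 1) = max(0, 0.357) = 0.357
~((~(b → ~(b ⊗ b)) → (b ⊗ b)) ⊗ ~a) = 1 − 0.357 = 0.643
~~((~(b → ~(b ⊗ b)) → (b ⊗ b)) ⊗ ~a) = 1 − 0.643 = 0.357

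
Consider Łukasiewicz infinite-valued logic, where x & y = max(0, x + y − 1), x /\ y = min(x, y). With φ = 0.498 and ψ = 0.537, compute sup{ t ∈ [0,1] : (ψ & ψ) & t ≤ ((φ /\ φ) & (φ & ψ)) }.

0.926

ψ & ψ = max(0, 0.537 + 0.537 − 1) = max(0, 0.074) = 0.074
So the left factor is ψ & ψ = 0.074.
φ /\ φ = min(0.498, 0.498) = 0.498
φ & ψ = max(0, 0.498 + 0.537 − 1) = max(0, 0.035) = 0.035
(φ /\ φ) & (φ & ψ) = max(0, 0.498 + 0.035 − 1) = max(0, -0.467) = 0.000
So the right-hand bound is (φ /\ φ) & (φ & ψ) = 0.000.
The residuum of the Łukasiewicz t-norm gives the supremum: min(1, 1 − 0.074 + 0.000).
1 − 0.074 + 0.000 = 0.926, so t = min(1, 0.926) = 0.926.
Check: 0.074 & 0.926 = max(0, 0.000) = 0.000 ≤ 0.000.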